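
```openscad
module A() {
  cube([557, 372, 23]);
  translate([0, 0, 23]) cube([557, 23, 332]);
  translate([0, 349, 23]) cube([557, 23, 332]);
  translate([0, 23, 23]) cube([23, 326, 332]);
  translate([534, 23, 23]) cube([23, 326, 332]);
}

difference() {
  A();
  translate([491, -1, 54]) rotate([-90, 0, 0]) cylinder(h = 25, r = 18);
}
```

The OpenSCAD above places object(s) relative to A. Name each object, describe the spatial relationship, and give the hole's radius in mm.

The subtracted cylinder has r = 18 mm.

A is an open box. The open box has a circular hole through its front wall. The hole's radius is 18 mm.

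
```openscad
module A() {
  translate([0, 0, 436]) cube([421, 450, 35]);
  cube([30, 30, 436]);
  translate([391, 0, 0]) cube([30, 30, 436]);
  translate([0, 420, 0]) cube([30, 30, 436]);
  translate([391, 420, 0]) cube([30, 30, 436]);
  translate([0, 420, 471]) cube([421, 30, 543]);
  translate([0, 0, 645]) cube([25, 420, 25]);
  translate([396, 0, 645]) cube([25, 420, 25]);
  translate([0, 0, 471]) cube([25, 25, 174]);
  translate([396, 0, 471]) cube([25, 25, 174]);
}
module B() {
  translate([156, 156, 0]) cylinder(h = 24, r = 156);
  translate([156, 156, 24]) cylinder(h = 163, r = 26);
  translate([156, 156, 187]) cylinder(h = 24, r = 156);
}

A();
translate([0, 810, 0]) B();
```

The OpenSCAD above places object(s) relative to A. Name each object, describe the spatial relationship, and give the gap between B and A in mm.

A is a chair. B is a spool. The spool is on the floor beside the chair on its +y side. The gap between the spool and the chair is 360 mm.

The spool's nearest face is 360 mm from the chair's +y face.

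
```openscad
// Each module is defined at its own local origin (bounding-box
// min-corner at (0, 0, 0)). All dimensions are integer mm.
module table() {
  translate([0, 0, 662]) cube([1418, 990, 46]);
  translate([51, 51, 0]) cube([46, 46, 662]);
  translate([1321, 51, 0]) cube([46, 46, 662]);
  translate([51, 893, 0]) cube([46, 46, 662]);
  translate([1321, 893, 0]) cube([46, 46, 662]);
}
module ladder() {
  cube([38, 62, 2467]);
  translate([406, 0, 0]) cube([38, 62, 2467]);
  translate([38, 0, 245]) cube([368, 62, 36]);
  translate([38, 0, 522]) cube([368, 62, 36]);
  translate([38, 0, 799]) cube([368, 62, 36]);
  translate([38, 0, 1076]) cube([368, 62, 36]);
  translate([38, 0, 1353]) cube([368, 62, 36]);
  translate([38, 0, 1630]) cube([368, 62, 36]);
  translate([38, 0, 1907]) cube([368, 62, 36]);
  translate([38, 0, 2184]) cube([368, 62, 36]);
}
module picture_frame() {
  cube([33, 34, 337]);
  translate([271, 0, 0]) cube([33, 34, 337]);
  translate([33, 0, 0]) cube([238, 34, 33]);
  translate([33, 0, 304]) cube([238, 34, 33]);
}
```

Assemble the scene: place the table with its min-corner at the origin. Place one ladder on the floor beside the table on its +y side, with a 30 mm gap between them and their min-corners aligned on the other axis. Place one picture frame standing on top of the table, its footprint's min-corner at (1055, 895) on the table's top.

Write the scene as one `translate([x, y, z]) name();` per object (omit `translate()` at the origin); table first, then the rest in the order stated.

table();
translate([0, 1020, 0]) ladder();
translate([1055, 895, 708]) picture_frame();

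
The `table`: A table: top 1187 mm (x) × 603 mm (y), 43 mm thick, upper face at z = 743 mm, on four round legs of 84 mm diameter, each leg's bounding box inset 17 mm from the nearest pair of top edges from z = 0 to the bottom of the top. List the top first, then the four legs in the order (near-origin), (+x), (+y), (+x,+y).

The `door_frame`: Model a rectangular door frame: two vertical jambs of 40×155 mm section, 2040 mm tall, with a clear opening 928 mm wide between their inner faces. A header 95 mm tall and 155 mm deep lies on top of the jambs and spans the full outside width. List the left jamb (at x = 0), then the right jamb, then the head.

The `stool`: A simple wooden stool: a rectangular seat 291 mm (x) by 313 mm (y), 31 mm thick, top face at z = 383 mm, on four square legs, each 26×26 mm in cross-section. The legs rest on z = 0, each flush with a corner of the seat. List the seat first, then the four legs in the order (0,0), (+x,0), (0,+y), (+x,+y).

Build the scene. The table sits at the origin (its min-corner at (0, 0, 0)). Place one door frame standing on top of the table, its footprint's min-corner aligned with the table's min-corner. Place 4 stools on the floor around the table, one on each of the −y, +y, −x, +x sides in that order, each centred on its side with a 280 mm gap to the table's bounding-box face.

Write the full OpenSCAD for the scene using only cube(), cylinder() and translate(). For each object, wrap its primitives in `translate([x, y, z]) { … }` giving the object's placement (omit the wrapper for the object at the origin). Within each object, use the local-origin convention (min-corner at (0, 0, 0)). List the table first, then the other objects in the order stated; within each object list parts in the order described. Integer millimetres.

translate([0, 0, 700]) cube([1187, 603, 43]);
translate([59, 59, 0]) cylinder(h = 700, r = 42);
translate([1128, 59, 0]) cylinder(h = 700, r = 42);
translate([59, 544, 0]) cylinder(h = 700, r = 42);
translate([1128, 544, 0]) cylinder(h = 700, r = 42);
translate([0, 0, 743]) {
  cube([40, 155, 2040]);
  translate([968, 0, 0]) cube([40, 155, 2040]);
  translate([0, 0, 2040]) cube([1008, 155, 95]);
}
translate([448, -593, 0]) {
  translate([0, 0, 352]) cube([291, 313, 31]);
  cube([26, 26, 352]);
  translate([265, 0, 0]) cube([26, 26, 352]);
  translate([0, 287, 0]) cube([26, 26, 352]);
  translate([265, 287, 0]) cube([26, 26, 352]);
}
translate([448, 883, 0]) {
  translate([0, 0, 352]) cube([291, 313, 31]);
  cube([26, 26, 352]);
  translate([265, 0, 0]) cube([26, 26, 352]);
  translate([0, 287, 0]) cube([26, 26, 352]);
  translate([265, 287, 0]) cube([26, 26, 352]);
}
translate([-571, 145, 0]) {
  translate([0, 0, 352]) cube([291, 313, 31]);
  cube([26, 26, 352]);
  translate([265, 0, 0]) cube([26, 26, 352]);
  translate([0, 287, 0]) cube([26, 26, 352]);
  translate([265, 287, 0]) cube([26, 26, 352]);
}
translate([1467, 145, 0]) {
  translate([0, 0, 352]) cube([291, 313, 31]);
  cube([26, 26, 352]);
  translate([265, 0, 0]) cube([26, 26, 352]);
  translate([0, 287, 0]) cube([26, 26, 352]);
  translate([265, 287, 0]) cube([26, 26, 352]);
}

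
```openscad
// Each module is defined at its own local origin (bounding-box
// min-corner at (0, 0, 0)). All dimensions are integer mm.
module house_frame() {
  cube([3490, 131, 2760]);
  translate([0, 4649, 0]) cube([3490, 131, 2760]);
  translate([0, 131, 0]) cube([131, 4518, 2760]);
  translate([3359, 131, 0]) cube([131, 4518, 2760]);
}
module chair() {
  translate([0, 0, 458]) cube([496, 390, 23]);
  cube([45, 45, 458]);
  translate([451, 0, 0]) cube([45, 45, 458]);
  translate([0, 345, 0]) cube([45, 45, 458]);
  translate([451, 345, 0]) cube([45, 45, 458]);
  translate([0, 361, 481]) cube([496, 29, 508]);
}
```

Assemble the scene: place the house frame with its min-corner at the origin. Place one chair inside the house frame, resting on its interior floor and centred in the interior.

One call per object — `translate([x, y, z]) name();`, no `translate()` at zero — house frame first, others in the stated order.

house_frame();
translate([1497, 2195, 0]) chair();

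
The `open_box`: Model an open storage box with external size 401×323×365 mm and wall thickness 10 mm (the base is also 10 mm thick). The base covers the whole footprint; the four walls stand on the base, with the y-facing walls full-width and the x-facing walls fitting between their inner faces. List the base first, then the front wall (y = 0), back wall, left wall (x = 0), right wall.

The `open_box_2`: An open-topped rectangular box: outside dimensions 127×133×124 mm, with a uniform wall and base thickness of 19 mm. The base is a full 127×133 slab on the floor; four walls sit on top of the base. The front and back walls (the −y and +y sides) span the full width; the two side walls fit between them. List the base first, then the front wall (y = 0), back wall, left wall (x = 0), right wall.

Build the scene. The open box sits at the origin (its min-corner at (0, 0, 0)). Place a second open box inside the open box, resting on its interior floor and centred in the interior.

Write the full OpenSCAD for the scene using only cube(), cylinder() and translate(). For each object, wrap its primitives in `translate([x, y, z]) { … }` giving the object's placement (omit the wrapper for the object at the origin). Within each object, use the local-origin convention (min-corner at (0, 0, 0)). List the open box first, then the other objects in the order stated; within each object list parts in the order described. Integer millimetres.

cube([401, 323, 10]);
translate([0, 0, 10]) cube([401, 10, 355]);
translate([0, 313, 10]) cube([401, 10, 355]);
translate([0, 10, 10]) cube([10, 303, 355]);
translate([391, 10, 10]) cube([10, 303, 355]);
translate([137, 95, 10]) {
  cube([127, 133, 19]);
  translate([0, 0, 19]) cube([127, 19, 105]);
  translate([0, 114, 19]) cube([127, 19, 105]);
  translate([0, 19, 19]) cube([19, 95, 105]);
  translate([108, 19, 19]) cube([19, 95, 105]);
}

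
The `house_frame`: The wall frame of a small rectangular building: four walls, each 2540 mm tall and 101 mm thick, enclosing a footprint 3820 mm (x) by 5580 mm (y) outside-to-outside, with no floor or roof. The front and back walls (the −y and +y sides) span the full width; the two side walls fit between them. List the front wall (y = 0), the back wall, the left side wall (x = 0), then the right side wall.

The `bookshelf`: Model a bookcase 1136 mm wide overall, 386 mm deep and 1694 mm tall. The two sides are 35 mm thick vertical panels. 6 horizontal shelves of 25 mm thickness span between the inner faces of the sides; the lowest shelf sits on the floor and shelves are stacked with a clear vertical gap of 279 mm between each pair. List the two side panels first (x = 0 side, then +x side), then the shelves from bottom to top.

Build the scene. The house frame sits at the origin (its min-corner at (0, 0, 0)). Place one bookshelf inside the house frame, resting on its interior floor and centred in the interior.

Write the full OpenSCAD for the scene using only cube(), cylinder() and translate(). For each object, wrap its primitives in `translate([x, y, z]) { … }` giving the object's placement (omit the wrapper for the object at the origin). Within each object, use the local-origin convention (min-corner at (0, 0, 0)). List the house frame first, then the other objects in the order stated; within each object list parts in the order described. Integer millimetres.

cube([3820, 101, 2540]);
translate([0, 5479, 0]) cube([3820, 101, 2540]);
translate([0, 101, 0]) cube([101, 5378, 2540]);
translate([3719, 101, 0]) cube([101, 5378, 2540]);
translate([1342, 2597, 0]) {
  cube([35, 386, 1694]);
  translate([1101, 0, 0]) cube([35, 386, 1694]);
  translate([35, 0, 0]) cube([1066, 386, 25]);
  translate([35, 0, 304]) cube([1066, 386, 25]);
  translate([35, 0, 608]) cube([1066, 386, 25]);
  translate([35, 0, 912]) cube([1066, 386, 25]);
  translate([35, 0, 1216]) cube([1066, 386, 25]);
  translate([35, 0, 1520]) cube([1066, 386, 25]);
}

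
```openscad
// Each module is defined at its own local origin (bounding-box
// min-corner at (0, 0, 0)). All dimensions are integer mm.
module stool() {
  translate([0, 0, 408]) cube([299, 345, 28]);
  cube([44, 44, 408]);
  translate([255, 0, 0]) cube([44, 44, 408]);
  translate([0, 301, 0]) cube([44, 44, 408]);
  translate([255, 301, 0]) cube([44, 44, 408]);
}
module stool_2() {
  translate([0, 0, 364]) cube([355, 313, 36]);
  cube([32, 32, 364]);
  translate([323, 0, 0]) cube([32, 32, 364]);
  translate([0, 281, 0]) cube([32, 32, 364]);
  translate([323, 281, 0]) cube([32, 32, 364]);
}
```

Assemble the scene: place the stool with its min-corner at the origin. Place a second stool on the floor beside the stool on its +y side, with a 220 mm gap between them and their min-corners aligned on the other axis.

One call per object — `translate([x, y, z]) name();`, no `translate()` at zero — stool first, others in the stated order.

stool();
translate([0, 565, 0]) stool_2();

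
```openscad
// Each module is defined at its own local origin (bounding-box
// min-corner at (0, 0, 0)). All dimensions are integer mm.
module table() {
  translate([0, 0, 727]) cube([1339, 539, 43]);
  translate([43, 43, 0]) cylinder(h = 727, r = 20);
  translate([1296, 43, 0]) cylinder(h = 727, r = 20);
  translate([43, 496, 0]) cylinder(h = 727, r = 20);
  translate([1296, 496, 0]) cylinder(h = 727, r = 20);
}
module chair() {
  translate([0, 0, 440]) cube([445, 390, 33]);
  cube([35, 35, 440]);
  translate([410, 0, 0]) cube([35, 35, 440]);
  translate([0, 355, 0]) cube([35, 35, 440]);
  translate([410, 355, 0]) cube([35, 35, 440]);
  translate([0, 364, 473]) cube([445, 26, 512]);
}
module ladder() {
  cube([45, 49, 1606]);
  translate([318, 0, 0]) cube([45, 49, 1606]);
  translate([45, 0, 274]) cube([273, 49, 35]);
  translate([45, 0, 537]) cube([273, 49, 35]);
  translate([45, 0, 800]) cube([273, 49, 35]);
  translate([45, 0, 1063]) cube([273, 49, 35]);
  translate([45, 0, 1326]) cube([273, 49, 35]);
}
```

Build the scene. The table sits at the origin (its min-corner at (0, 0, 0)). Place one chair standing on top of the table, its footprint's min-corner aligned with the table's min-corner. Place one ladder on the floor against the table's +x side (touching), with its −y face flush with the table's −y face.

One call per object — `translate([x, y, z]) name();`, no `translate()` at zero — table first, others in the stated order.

table();
translate([0, 0, 770]) chair();
translate([1339, 0, 0]) ladder();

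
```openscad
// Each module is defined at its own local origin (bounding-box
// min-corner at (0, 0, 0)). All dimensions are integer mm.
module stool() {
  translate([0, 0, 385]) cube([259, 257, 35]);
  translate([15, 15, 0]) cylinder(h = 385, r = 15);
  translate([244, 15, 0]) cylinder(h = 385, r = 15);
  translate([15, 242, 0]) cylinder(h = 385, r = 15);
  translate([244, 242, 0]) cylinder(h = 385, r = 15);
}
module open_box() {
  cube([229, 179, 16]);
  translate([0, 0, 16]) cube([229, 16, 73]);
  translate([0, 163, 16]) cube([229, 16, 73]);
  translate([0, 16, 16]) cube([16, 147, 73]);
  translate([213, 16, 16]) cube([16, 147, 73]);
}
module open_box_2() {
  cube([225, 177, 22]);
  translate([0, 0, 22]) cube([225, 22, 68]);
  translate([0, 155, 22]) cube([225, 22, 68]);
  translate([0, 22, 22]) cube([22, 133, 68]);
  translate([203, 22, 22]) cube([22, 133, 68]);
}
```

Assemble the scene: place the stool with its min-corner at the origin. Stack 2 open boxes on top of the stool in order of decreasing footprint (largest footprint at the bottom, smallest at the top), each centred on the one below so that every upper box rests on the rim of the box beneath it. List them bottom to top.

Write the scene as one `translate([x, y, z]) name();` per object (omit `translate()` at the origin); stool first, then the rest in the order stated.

stool();
translate([15, 39, 420]) open_box();
translate([17, 40, 509]) open_box_2();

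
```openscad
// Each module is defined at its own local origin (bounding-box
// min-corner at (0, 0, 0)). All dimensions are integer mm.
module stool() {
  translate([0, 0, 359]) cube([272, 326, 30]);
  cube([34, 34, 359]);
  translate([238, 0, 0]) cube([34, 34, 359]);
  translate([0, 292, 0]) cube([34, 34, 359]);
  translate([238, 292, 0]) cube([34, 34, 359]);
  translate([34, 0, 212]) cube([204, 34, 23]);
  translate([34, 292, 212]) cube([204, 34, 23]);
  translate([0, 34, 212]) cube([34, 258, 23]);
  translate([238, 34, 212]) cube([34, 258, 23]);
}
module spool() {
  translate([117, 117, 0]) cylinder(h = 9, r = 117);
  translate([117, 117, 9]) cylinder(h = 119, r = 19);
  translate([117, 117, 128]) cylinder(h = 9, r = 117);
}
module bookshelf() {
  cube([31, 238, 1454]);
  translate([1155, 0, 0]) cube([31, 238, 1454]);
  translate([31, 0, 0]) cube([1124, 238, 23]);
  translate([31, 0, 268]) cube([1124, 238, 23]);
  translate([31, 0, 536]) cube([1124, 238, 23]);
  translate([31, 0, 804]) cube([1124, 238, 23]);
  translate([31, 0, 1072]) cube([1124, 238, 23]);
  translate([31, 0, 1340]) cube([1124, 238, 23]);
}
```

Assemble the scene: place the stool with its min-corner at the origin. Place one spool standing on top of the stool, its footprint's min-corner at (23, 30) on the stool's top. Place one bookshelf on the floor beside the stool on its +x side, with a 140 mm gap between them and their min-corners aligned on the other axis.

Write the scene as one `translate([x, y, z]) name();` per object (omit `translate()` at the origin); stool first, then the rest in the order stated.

stool();
translate([23, 30, 389]) spool();
translate([412, 0, 0]) bookshelf();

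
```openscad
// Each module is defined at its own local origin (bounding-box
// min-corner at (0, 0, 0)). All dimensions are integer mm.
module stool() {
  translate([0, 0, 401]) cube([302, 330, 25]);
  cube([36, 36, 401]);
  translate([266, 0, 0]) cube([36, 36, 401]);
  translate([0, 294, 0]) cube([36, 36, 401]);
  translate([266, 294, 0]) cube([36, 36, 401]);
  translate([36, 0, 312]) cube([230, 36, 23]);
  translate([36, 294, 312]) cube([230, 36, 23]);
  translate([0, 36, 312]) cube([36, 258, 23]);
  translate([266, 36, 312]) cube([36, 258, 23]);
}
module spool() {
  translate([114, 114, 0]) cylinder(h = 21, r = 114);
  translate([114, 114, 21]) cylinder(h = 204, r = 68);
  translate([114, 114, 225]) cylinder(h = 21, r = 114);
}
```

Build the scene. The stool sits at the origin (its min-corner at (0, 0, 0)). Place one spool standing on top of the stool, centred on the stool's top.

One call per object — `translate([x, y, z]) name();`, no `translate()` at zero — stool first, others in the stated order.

stool();
translate([37, 51, 426]) spool();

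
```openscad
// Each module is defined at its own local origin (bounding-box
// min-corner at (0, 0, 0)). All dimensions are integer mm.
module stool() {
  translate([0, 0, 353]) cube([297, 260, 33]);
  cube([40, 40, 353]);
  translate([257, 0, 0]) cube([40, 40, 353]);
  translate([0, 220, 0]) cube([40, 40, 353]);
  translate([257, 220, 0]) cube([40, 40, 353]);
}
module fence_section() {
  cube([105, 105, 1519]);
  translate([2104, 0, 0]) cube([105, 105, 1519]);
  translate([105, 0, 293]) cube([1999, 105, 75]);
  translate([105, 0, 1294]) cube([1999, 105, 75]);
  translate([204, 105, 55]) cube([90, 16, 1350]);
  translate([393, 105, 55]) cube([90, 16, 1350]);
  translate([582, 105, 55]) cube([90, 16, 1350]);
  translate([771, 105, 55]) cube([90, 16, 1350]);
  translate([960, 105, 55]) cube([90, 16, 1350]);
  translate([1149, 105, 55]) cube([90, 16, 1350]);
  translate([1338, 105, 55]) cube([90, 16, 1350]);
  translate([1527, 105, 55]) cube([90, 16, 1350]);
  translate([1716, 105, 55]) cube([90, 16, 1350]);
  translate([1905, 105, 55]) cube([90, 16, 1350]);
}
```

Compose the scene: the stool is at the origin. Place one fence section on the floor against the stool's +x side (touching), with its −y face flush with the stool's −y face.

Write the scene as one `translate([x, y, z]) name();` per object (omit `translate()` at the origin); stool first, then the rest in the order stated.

stool();
translate([297, 0, 0]) fence_section();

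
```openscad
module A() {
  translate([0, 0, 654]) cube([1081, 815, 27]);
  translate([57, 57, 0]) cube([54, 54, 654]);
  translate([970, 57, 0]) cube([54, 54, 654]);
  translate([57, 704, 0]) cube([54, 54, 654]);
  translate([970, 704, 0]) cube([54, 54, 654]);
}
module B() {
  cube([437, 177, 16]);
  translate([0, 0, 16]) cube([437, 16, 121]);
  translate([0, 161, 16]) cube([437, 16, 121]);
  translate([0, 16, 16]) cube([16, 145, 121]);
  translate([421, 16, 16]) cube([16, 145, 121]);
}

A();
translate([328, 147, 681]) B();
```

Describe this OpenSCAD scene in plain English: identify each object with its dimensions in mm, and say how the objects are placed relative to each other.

A is a rectangular dining table. The top is 1081×815×27 mm with its upper surface at z = 681 mm. It stands on four 54×54 mm square legs, each inset 57 mm from the nearest pair of top edges, running from the floor to the underside of the top.

B is an open storage box with external size 437×177×137 mm and wall thickness 16 mm (the base is also 16 mm thick). The base covers the whole footprint; the four walls stand on the base, with the y-facing walls full-width and the x-facing walls fitting between their inner faces.

The open box is on top of the table.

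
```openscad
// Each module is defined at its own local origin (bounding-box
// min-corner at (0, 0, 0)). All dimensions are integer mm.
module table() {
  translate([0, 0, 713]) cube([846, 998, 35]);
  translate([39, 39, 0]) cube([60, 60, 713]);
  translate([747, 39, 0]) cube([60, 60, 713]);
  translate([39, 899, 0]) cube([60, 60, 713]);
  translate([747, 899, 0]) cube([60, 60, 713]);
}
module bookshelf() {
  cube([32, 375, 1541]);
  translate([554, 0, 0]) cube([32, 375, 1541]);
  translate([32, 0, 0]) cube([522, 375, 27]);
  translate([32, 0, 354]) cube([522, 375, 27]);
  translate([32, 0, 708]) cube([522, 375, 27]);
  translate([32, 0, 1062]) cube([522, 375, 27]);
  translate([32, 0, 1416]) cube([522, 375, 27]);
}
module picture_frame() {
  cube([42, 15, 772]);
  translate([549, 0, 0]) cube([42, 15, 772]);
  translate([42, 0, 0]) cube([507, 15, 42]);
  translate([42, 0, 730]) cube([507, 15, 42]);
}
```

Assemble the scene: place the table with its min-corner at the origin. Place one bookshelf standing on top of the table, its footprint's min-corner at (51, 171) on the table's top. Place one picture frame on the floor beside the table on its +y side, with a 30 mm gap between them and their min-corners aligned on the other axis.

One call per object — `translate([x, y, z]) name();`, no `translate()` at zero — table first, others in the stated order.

table();
translate([51, 171, 748]) bookshelf();
translate([0, 1028, 0]) picture_frame();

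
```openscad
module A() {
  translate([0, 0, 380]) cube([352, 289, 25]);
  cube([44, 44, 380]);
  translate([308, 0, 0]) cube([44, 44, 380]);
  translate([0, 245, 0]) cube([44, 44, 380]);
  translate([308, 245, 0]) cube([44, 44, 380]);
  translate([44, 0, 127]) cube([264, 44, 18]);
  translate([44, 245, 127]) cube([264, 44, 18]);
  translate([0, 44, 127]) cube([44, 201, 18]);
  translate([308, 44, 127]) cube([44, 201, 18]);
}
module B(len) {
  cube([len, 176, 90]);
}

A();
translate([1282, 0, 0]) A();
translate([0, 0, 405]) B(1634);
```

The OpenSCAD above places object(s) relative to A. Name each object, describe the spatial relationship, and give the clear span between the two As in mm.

Second stool starts at x = 1282; first ends at x = 352; clear span = 1282 − 352 = 930 mm.

A is a stool. B is a beam. A beam spans the tops of two stools. The clear span between the two stools is 930 mm.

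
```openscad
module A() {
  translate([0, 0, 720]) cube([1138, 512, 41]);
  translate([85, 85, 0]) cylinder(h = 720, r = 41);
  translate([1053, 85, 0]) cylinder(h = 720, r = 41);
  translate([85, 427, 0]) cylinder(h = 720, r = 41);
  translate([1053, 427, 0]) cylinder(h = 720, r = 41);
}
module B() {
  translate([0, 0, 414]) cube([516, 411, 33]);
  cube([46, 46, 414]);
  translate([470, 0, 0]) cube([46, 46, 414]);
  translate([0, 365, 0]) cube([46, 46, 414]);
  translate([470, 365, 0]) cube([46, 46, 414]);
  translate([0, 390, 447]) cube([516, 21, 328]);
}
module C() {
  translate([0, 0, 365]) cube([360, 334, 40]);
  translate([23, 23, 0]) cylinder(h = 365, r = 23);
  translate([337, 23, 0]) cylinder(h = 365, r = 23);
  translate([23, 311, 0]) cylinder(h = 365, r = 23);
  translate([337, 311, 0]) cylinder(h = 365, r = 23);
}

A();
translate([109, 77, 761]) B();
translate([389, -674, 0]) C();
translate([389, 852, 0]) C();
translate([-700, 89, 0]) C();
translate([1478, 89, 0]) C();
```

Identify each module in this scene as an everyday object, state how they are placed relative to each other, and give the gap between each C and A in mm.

Each stool's nearest face is 340 mm from the table's bounding box.

A is a table. B is a chair. C is a stool. The chair is on top of the table. Four stools sit around the table at the −y, +y, −x, +x sides. The gap between each stool and the table is 340 mm.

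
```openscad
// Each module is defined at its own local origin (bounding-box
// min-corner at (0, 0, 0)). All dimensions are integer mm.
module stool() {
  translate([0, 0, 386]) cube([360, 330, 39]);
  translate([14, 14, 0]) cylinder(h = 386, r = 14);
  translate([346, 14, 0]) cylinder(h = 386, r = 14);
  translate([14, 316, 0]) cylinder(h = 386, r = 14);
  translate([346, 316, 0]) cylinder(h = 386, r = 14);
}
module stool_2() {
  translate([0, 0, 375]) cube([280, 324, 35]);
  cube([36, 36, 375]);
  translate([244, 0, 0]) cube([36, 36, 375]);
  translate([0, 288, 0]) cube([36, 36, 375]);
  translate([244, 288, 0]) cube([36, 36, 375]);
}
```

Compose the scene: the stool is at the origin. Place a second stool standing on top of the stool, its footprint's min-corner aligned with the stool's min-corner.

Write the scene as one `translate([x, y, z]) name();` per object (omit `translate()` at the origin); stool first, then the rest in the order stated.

stool();
translate([0, 0, 425]) stool_2();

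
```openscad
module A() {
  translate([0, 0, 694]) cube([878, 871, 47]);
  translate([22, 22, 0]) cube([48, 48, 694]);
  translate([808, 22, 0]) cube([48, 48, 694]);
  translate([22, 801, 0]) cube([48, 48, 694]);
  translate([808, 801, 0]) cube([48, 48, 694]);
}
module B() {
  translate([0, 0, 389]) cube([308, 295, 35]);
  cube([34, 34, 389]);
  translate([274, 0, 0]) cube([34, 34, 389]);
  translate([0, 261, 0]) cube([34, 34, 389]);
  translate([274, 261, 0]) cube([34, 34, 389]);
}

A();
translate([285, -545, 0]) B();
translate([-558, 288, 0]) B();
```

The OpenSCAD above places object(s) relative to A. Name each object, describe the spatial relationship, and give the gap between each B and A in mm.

A is a table. B is a stool. Two stools sit around the table at the −y, −x sides. The gap between each stool and the table is 250 mm.

Each stool's nearest face is 250 mm from the table's bounding box.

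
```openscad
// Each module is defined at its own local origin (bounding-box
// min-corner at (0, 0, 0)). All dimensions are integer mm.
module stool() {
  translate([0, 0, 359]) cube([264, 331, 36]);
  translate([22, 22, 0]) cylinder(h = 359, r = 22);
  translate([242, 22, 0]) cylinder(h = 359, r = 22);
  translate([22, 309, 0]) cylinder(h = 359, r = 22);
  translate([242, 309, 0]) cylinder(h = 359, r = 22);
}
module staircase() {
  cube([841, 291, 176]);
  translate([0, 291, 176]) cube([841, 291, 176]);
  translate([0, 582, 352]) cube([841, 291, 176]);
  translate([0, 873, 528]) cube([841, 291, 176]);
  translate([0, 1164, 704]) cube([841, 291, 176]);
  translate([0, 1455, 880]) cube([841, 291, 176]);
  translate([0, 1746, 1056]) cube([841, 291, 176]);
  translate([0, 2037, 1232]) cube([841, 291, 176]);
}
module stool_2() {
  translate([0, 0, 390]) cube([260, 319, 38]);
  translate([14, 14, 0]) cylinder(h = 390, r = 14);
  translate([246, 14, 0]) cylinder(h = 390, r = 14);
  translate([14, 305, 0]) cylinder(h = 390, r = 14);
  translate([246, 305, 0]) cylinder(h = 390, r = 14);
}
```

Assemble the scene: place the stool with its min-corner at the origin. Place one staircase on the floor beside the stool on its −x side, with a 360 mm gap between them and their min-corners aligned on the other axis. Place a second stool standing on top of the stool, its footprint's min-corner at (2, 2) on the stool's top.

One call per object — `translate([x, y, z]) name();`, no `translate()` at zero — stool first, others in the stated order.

stool();
translate([-1201, 0, 0]) staircase();
translate([2, 2, 395]) stool_2();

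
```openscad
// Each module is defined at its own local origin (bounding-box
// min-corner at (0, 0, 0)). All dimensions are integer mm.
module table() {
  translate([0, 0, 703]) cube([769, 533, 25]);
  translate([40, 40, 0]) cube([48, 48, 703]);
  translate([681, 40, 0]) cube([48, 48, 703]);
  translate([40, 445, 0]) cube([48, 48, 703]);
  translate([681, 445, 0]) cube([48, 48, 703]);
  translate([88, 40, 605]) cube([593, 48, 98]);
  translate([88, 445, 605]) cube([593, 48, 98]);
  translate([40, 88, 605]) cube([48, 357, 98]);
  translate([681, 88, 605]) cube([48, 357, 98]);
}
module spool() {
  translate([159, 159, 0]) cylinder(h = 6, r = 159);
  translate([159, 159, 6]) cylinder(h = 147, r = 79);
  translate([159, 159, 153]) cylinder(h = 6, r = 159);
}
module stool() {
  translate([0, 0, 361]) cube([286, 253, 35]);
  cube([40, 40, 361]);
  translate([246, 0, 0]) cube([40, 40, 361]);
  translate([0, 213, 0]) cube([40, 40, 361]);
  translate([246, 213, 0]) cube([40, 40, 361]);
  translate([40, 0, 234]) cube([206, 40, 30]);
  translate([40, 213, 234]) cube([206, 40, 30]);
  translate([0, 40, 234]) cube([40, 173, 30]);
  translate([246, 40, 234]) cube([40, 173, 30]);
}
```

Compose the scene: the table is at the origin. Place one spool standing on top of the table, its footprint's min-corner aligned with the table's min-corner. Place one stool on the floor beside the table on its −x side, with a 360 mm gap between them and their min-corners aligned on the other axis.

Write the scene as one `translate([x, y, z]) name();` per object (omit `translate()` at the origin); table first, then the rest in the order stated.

table();
translate([0, 0, 728]) spool();
translate([-646, 0, 0]) stool();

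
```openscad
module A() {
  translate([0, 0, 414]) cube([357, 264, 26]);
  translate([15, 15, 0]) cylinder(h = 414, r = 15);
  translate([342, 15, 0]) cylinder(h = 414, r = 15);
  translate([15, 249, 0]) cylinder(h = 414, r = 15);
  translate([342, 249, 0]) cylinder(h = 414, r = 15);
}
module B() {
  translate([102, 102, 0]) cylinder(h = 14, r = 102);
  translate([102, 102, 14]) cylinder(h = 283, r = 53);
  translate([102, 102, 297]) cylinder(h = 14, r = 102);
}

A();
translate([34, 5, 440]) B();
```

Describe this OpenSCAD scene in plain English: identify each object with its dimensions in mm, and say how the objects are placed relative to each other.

A is a simple wooden stool: a rectangular seat 357 mm (x) by 264 mm (y), 26 mm thick, top face at z = 440 mm, on four round legs, each 30 mm in diameter. The legs rest on z = 0, each leg's axis is inset half a diameter from the nearest pair of seat edges (so the leg's bounding box is flush with the corner).

B is a spool: two coaxial disc flanges of radius 102 mm and thickness 14 mm, joined by a core cylinder of radius 53 mm and height 283 mm. The lower flange rests on z = 0 and the three cylinders share a vertical axis.

The spool is on top of the stool.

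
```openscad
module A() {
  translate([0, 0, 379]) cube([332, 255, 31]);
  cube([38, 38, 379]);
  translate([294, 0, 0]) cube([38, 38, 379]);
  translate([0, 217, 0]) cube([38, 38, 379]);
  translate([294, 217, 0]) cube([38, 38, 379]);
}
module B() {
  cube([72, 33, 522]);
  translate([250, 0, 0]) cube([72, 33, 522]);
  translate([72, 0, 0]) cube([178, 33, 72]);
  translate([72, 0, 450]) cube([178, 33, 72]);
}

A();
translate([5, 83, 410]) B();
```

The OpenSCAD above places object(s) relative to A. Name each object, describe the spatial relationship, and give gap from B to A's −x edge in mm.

A is a stool. B is a picture frame. The picture frame is on top of the stool. The gap from the picture frame to the stool's −x edge is 5 mm.

The picture frame's min-x is at 5; the stool's min-x is 0; gap = 5 mm.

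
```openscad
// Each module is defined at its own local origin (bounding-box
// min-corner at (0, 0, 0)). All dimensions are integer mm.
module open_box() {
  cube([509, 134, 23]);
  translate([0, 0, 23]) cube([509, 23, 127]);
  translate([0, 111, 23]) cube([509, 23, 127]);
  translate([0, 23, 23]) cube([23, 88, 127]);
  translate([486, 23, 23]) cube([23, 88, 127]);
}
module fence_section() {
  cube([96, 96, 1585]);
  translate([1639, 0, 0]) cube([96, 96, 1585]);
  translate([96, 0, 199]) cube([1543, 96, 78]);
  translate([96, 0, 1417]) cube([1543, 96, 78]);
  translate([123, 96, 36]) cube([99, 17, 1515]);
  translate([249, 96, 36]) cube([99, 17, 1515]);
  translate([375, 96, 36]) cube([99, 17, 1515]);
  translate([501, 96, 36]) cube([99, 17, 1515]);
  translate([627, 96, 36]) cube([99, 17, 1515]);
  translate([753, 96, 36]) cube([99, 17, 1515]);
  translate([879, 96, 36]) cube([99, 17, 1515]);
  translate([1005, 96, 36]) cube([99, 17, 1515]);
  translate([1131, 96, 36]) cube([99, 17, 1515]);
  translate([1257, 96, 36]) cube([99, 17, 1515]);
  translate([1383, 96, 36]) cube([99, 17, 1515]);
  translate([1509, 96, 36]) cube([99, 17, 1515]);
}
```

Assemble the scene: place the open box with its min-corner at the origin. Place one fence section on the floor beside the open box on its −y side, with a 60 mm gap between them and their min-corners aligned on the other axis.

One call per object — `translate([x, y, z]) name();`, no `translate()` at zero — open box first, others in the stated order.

open_box();
translate([0, -173, 0]) fence_section();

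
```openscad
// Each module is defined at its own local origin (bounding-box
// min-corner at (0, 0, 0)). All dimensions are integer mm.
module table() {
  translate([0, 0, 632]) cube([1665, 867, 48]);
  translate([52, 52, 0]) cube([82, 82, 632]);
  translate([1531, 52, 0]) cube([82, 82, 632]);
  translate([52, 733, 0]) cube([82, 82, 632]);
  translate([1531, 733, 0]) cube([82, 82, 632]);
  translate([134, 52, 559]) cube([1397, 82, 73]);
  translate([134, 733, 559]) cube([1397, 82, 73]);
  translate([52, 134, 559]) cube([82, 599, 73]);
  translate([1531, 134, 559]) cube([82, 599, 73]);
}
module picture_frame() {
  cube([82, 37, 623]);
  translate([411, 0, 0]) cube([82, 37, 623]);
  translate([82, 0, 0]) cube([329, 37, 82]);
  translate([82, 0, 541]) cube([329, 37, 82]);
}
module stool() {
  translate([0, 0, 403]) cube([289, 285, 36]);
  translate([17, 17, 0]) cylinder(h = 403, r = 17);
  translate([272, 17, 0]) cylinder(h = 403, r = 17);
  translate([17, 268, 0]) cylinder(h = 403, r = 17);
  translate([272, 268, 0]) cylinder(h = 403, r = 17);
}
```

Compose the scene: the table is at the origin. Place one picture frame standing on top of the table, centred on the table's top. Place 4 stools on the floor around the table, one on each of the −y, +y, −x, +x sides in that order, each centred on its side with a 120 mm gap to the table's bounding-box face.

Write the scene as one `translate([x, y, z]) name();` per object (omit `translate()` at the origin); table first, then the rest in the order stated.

table();
translate([586, 415, 680]) picture_frame();
translate([688, -405, 0]) stool();
translate([688, 987, 0]) stool();
translate([-409, 291, 0]) stool();
translate([1785, 291, 0]) stool();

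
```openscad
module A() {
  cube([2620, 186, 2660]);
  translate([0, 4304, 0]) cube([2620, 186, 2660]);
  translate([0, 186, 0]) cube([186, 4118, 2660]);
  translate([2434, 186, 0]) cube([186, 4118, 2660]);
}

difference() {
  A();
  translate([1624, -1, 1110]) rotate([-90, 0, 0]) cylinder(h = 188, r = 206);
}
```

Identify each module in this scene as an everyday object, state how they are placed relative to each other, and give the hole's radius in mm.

The subtracted cylinder has r = 206 mm.

A is a house frame. The house frame has a circular hole through its front wall. The hole's radius is 206 mm.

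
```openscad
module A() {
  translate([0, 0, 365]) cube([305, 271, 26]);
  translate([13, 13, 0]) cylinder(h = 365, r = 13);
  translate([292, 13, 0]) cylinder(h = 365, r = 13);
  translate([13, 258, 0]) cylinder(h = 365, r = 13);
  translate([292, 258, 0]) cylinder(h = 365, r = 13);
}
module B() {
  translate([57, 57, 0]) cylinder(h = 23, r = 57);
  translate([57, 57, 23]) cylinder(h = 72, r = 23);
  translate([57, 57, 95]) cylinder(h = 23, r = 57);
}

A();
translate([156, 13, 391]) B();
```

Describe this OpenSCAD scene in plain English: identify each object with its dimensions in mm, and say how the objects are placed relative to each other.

A is a four-legged stool. The seat is 305×271 mm, 26 mm thick, top at z = 391 mm. It stands on four round legs, each 26 mm in diameter, from z = 0 to the seat underside, each leg's axis is inset half a diameter from the nearest pair of seat edges (so the leg's bounding box is flush with the corner).

B is a spool: two coaxial disc flanges of radius 57 mm and thickness 23 mm, joined by a core cylinder of radius 23 mm and height 72 mm. The lower flange rests on z = 0 and the three cylinders share a vertical axis.

The spool is on top of the stool.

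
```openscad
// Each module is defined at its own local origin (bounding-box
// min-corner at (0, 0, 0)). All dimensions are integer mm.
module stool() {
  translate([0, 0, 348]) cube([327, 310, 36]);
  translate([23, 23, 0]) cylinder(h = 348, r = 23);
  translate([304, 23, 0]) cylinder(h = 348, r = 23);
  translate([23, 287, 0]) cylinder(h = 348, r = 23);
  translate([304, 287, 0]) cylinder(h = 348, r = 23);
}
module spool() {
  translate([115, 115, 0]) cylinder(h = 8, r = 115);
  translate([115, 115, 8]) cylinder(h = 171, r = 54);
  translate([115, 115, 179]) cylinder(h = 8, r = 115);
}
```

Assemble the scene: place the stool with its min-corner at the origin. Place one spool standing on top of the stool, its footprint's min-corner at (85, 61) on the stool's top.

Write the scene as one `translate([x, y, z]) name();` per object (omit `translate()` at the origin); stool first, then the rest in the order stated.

stool();
translate([85, 61, 384]) spool();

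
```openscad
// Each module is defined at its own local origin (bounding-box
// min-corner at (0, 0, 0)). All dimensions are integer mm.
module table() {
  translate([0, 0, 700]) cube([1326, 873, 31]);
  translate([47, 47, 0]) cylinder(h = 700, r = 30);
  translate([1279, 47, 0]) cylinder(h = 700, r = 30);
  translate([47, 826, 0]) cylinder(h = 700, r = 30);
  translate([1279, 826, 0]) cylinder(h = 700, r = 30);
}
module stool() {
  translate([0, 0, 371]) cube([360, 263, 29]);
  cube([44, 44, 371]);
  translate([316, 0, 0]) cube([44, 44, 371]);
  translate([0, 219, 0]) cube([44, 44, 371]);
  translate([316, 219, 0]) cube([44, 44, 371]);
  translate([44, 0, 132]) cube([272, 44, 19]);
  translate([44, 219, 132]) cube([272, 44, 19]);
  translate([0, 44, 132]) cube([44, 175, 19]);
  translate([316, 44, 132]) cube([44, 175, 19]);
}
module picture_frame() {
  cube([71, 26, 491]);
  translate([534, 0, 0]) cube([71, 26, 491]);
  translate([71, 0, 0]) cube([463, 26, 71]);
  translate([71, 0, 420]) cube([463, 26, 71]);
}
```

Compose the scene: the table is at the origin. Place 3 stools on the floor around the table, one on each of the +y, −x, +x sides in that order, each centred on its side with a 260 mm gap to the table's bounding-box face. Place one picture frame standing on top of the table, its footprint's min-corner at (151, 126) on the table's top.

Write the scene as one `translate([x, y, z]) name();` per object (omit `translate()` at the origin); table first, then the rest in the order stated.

table();
translate([483, 1133, 0]) stool();
translate([-620, 305, 0]) stool();
translate([1586, 305, 0]) stool();
translate([151, 126, 731]) picture_frame();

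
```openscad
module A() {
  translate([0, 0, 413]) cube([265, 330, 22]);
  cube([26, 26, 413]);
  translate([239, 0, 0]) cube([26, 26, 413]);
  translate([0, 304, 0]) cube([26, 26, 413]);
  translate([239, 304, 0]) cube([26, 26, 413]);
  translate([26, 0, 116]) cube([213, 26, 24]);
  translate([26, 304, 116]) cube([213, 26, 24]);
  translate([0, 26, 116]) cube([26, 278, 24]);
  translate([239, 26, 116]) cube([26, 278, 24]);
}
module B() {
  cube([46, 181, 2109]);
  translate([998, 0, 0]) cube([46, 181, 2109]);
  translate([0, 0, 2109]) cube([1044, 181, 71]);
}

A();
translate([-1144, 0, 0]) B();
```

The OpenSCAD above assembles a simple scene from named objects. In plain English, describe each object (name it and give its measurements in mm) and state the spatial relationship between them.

A is a four-legged stool. The seat is 265×330 mm, 22 mm thick, top at z = 435 mm. It stands on four square legs, each 26×26 mm in cross-section, from z = 0 to the seat underside, each flush with a corner of the seat. Four stretchers, 26 mm wide and 24 mm tall, connect adjacent legs with their undersides at z = 116 mm, each running between the inner faces of the legs it joins and aligned with the legs' outer faces on the other axis.

B is a rectangular door frame: two vertical jambs of 46×181 mm section, 2109 mm tall, with a clear opening 952 mm wide between their inner faces. A header 71 mm tall and 181 mm deep lies on top of the jambs and spans the full outside width.

The door frame is on the floor beside the stool on its −x side.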